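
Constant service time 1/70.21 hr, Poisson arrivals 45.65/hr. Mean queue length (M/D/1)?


ρ = 45.65/70.21 = 0.6502
M/D/1: Lq = ρ²/(2(1−ρ)) = 0.4228/(2·0.3498) = 0.60426

Final: 0.60426


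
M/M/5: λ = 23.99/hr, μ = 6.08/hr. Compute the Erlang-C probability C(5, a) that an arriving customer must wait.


a = λ/μ = 3.9457; ρ = a/5 = 0.7891
P₀ = 0.014111 (from M/M/c formula)
C(c,a) = [a^c/(c!(1−ρ))]·P₀ = [956.38629/(120·0.2109)]·0.014111
= 37.79790·0.014111 = 0.533374

Final: 0.533374


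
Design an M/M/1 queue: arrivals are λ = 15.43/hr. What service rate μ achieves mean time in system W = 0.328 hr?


W = 1/(μ−λ) ⇒ μ − λ = 1/W = 1/0.328 = 3.0488
μ = λ + 1/W = 15.43 + 3.0488 = 18.4788 per hr

Final: 18.4788 /hr


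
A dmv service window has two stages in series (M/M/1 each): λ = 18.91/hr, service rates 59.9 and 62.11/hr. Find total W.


Each node sees arrival rate λ = 18.91/hr (tandem ⇒ throughput preserved).
W₁ = 1/(μ₁−λ) = 1/(59.9−18.91) = 0.02440 hr
W₂ = 1/(μ₂−λ) = 1/(62.11−18.91) = 0.02315 hr
W_total = W₁ + W₂ = 0.02440 + 0.02315 = 0.04754 hr

Final: 0.04754 hr


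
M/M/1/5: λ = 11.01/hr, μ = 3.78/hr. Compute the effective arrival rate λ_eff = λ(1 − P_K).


ρ = 2.9127; P_K = (1−ρ)ρ^5/(1−ρ^6) = 0.657753
λ_eff = λ(1 − P_K) = 11.01·(1 − 0.657753) = 11.01·0.342247 = 3.7681 /hr

Final: 3.7681 /hr


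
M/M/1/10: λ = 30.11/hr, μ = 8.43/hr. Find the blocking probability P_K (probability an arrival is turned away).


ρ = λ/μ = 30.11/8.43 = 3.5718
P_K = (1−ρ)ρ^K/(1−ρ^(K+1)) = (-2.5718·337933.937710)/(1 − 1207021.454856)
= -869087.517146/-1207020.454856 = 0.720027

Final: 0.720027


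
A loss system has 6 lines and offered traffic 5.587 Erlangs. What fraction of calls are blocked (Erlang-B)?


B(c,a) = (a^c/c!) / Σ_{k=0}^{c} a^k/k!
a^6/6! = 42.241519
Σ terms (k=0..6): 1.00000 + 5.58700 + 15.60728 + 29.06597 + 40.59789 + 45.36408 + 42.24152 = 179.463739
B = 42.241519/179.463739 = 0.235376

Final: 0.235376


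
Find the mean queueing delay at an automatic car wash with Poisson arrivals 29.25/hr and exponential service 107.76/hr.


ρ = 29.25/107.76 = 0.2714
Wq = ρ/(μ−λ) = 0.2714/(107.76 − 29.25) = 0.2714/78.51 = 0.003457 hr

Final: 0.003457 hr


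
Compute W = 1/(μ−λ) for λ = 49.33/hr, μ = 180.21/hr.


W = 1/(μ−λ) = 1/(180.21 − 49.33) = 1/130.88 = 0.007641 hr

Final: 0.007641 hr


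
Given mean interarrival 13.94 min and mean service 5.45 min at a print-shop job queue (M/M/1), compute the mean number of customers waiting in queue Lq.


λ = 60/13.94 = 4.3042 /hr
μ = 60/5.45 = 11.0092 /hr
ρ = λ/μ = 4.3042/11.0092 = 0.3910
Lq = ρ²/(1−ρ) = 0.1529/0.6090 = 0.2510

Final: 0.2510


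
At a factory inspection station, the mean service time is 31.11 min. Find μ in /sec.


μ = 1/(service time) in consistent units.
1 second = 0.0166667 min, so μ = 0.0166667/31.11 = 0.0005357 per second

Final: 0.0005357 /sec


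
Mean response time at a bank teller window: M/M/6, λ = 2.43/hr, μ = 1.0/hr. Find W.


a = 2.4300; ρ = 0.4050; P₀ = 0.087616
Lq = P₀·a^c·ρ/(c!(1−ρ)²) = 0.02866
Wq = Lq/λ = 0.02866/2.43 = 0.01180 hr
W = Wq + 1/μ = 0.01180 + 1.00000 = 1.01180 hr

Final: 1.01180 hr


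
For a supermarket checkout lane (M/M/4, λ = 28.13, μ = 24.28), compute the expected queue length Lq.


a = λ/μ = 1.1586; ρ = a/4 = 0.2896
P₀ = 0.313031
Lq = P₀·a^c·ρ / (c!·(1−ρ)²) = 0.313031·1.80171·0.2896/(24·0.50461)
= 0.01349

Final: 0.01349


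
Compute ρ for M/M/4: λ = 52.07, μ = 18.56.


ρ = λ/(cμ) = 52.07/(4·18.56) = 52.07/74.24 = 0.7014

Final: 0.7014


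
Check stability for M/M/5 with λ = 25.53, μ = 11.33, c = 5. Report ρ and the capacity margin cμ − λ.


Total capacity cμ = 5·11.33 = 56.65/hr
ρ = λ/(cμ) = 25.53/56.65 = 0.4507
Stable ⇔ ρ < 1: YES
Spare capacity = cμ − λ = 56.65 − 25.53 = 31.12/hr

Final: ρ = 0.4507; stable; margin = 31.12/hr


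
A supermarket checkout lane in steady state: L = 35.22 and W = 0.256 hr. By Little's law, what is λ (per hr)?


λ = L/W = 35.22/0.256 = 137.5781 /hr

Final: 137.5781 /hr


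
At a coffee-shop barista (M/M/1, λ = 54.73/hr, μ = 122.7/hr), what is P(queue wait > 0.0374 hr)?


ρ = 54.73/122.7 = 0.4460
P(Wq > t) = ρ·e^{−(μ−λ)t} = 0.4460·e^{−2.5421}
= 0.4460·0.078703 = 0.035105

Final: 0.035105


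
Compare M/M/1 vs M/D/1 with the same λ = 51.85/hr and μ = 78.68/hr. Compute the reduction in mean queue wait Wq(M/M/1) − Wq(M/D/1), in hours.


ρ = 51.85/78.68 = 0.6590
Wq(M/M/1) = ρ/(μ−λ) = 0.6590/26.83 = 0.02456 hr
Wq(M/D/1) = ρ/(2(μ−λ)) = 0.01228 hr
Savings = 0.02456 − 0.01228 = 0.01228 hr

Final: 0.01228 hr


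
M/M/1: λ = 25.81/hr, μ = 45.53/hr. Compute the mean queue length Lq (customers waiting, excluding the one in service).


ρ = 25.81/45.53 = 0.5669
Lq = ρ²/(1−ρ) = 0.3214/0.4331 = 0.7419

Final: 0.7419


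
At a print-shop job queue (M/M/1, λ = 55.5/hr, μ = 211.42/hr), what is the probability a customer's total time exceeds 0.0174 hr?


W ~ Exponential(μ−λ) for M/M/1.
μ − λ = 211.42 − 55.5 = 155.9200
P(W > t) = e^{−(μ−λ)t} = e^{−2.7130} = 0.066337

Final: 0.066337


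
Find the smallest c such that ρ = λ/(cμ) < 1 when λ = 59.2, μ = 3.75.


Stability requires cμ > λ ⇔ c > λ/μ.
λ/μ = 59.2/3.75 = 15.7867
Minimum integer c = ⌊15.7867⌋ + 1 = 16
Check: 16·3.75 = 60.00 > 59.2, while 15·3.75 = 56.25 ≤ 59.2

Final: 16 servers


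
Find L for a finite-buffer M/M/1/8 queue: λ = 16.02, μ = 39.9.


ρ = 16.02/39.9 = 0.4015
L = ρ[1 − (K+1)ρ^K + Kρ^(K+1)] / [(1−ρ)(1−ρ^(K+1))]
Numerator: 0.4015·(1 − 9·0.0006753 + 8·0.0002711) = 0.399934
Denominator: (0.5985)·(0.999729) = 0.598334
L = 0.399934/0.598334 = 0.6684

Final: 0.6684


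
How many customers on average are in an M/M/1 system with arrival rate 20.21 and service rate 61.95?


ρ = λ/μ = 20.21/61.95 = 0.3262
L = ρ/(1−ρ) = 0.3262/(1 − 0.3262) = 0.3262/0.6738 = 0.4842

Final: 0.4842


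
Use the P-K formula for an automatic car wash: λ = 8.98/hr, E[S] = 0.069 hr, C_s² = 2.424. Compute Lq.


ρ = λ·E[S] = 8.98·0.069 = 0.6196
Lq = ρ²(1+C_s²)/(2(1−ρ)) = 0.3839·(1+2.424)/(2·0.3804)
= 0.3839·3.4240/0.7608 = 1.72797

Final: 1.72797


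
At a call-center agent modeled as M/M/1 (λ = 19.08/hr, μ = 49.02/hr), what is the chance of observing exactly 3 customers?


ρ = 19.08/49.02 = 0.3892
P_n = (1−ρ)·ρ^n = (1 − 0.3892)·0.3892^3 = 0.6108·0.058968 = 0.036016

Final: 0.036016


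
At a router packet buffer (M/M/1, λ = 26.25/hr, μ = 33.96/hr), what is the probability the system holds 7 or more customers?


ρ = 26.25/33.96 = 0.7730
P(N ≥ n) = ρ^n = 0.7730^7 = 0.164866

Final: 0.164866


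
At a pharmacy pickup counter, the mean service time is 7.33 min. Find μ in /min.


μ = 1/(service time) in consistent units.
1 minute = 1 min, so μ = 1/7.33 = 0.1364 per minute

Final: 0.1364 /min


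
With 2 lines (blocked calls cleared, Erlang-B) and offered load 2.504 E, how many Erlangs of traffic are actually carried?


B(2,2.504) = 0.472210 (Erlang-B)
Carried load = a(1 − B) = 2.504·(1 − 0.472210) = 2.504·0.527790 = 1.3216 E

Final: 1.3216 Erlangs


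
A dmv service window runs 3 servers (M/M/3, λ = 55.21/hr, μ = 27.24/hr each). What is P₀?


a = λ/μ = 55.21/27.24 = 2.0268; ρ = a/c = 0.6756
Σ_{k=0}^{2} a^k/k! (terms k=0..2) = 1.00000 + 2.02680 + 2.05396 = 5.08076
Tail: a^3/(3!(1−ρ)) = 8.32591/(6·0.3244) = 4.27759
P₀ = 1/(5.08076 + 4.27759) = 1/9.35835 = 0.106856

Final: 0.106856


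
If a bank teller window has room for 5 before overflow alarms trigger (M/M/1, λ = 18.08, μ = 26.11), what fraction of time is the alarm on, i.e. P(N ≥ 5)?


ρ = 18.08/26.11 = 0.6925
P(N ≥ n) = ρ^n = 0.6925^5 = 0.159205

Final: 0.159205


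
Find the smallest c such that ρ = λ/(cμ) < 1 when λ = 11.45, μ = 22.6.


Stability requires cμ > λ ⇔ c > λ/μ.
λ/μ = 11.45/22.6 = 0.5066
Minimum integer c = ⌊0.5066⌋ + 1 = 1
Check: 1·22.6 = 22.60 > 11.45, while 0·22.6 = 0.00 ≤ 11.45

Final: 1 servers


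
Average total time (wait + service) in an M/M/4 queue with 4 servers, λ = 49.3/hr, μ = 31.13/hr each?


a = 1.5837; ρ = 0.3959; P₀ = 0.202693
Lq = P₀·a^c·ρ/(c!(1−ρ)²) = 0.05764
Wq = Lq/λ = 0.05764/49.3 = 0.001169 hr
W = Wq + 1/μ = 0.001169 + 0.03212 = 0.03329 hr

Final: 0.03329 hr


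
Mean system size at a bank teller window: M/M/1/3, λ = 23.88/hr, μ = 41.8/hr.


ρ = 23.88/41.8 = 0.5713
L = ρ[1 − (K+1)ρ^K + Kρ^(K+1)] / [(1−ρ)(1−ρ^(K+1))]
Numerator: 0.5713·(1 − 4·0.186455 + 3·0.106520) = 0.327773
Denominator: (0.4287)·(0.893480) = 0.383042
L = 0.327773/0.383042 = 0.8557

Final: 0.8557


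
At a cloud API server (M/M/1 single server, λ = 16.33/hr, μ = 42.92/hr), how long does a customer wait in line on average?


ρ = 16.33/42.92 = 0.3805
Wq = ρ/(μ−λ) = 0.3805/(42.92 − 16.33) = 0.3805/26.59 = 0.01431 hr

Final: 0.01431 hr


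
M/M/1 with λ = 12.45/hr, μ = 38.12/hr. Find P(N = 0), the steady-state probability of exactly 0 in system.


ρ = 12.45/38.12 = 0.3266
P_n = (1−ρ)·ρ^n = (1 − 0.3266)·0.3266^0 = 0.6734·1.000000 = 0.673400

Final: 0.673400


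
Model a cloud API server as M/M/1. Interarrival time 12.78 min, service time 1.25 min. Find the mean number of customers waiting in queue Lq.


λ = 60/12.78 = 4.6948 /hr
μ = 60/1.25 = 48.0000 /hr
ρ = λ/μ = 4.6948/48.0000 = 0.09781
Lq = ρ²/(1−ρ) = 0.009567/0.9022 = 0.01060

Final: 0.01060


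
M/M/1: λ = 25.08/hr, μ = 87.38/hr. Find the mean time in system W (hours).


W = 1/(μ−λ) = 1/(87.38 − 25.08) = 1/62.30 = 0.01605 hr

Final: 0.01605 hr


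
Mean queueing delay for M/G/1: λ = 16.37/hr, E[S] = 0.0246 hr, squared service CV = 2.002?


ρ = λ·E[S] = 16.37·0.0246 = 0.4027
E[S²] = E[S]²(1+C_s²) = 0.0246²·(1+2.002) = 0.001817
Wq = λ·E[S²]/(2(1−ρ)) = 16.37·0.001817/(2·0.5973) = 0.02489 hr

Final: 0.02489 hr


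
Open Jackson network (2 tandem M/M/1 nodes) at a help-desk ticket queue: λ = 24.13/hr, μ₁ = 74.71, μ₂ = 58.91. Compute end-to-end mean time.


Each node sees arrival rate λ = 24.13/hr (tandem ⇒ throughput preserved).
W₁ = 1/(μ₁−λ) = 1/(74.71−24.13) = 0.01977 hr
W₂ = 1/(μ₂−λ) = 1/(58.91−24.13) = 0.02875 hr
W_total = W₁ + W₂ = 0.01977 + 0.02875 = 0.04852 hr

Final: 0.04852 hr


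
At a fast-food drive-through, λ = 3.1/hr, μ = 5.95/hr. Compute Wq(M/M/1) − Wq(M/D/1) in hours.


ρ = 3.1/5.95 = 0.5210
Wq(M/M/1) = ρ/(μ−λ) = 0.5210/2.85 = 0.18281 hr
Wq(M/D/1) = ρ/(2(μ−λ)) = 0.09140 hr
Savings = 0.18281 − 0.09140 = 0.09140 hr

Final: 0.09140 hr


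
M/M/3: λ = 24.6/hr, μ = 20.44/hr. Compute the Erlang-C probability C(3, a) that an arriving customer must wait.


a = λ/μ = 1.2035; ρ = a/3 = 0.4012
P₀ = 0.293002 (from M/M/c formula)
C(c,a) = [a^c/(c!(1−ρ))]·P₀ = [1.74326/(6·0.5988)]·0.293002
= 0.48519·0.293002 = 0.142161

Final: 0.142161


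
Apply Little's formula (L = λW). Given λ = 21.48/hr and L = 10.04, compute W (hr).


W = L/λ = 10.04/21.48 = 0.4674 hr

Final: 0.4674 hr


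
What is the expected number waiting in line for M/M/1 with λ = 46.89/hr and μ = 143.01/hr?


ρ = 46.89/143.01 = 0.3279
Lq = ρ²/(1−ρ) = 0.1075/0.6721 = 0.1599

Final: 0.1599


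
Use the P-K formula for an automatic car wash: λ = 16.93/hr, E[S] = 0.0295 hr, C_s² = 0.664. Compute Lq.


ρ = λ·E[S] = 16.93·0.0295 = 0.4994
Lq = ρ²(1+C_s²)/(2(1−ρ)) = 0.2494·(1+0.664)/(2·0.5006)
= 0.2494·1.6640/1.0011 = 0.41459

Final: 0.41459


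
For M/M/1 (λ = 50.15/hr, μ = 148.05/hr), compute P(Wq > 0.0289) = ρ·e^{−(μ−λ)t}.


ρ = 50.15/148.05 = 0.3387
P(Wq > t) = ρ·e^{−(μ−λ)t} = 0.3387·e^{−2.8293}
= 0.3387·0.059054 = 0.020004

Final: 0.020004


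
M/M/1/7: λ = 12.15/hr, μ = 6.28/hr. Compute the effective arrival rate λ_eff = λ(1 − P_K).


ρ = 1.9347; P_K = (1−ρ)ρ^7/(1−ρ^8) = 0.485601
λ_eff = λ(1 − P_K) = 12.15·(1 − 0.485601) = 12.15·0.514399 = 6.2499 /hr

Final: 6.2499 /hr


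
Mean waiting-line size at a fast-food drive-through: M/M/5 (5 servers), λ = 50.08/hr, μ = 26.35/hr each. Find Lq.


a = λ/μ = 1.9006; ρ = a/5 = 0.3801
P₀ = 0.148635
Lq = P₀·a^c·ρ / (c!·(1−ρ)²) = 0.148635·24.79811·0.3801/(120·0.38426)
= 0.03038

Final: 0.03038


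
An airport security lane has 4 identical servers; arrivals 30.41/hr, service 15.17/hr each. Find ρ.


ρ = λ/(cμ) = 30.41/(4·15.17) = 30.41/60.68 = 0.5012

Final: 0.5012


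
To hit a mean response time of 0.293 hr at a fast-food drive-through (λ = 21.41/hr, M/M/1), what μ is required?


W = 1/(μ−λ) ⇒ μ − λ = 1/W = 1/0.293 = 3.4130
μ = λ + 1/W = 21.41 + 3.4130 = 24.8230 per hr

Final: 24.8230 /hr


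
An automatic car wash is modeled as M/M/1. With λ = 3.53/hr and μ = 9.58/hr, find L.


ρ = λ/μ = 3.53/9.58 = 0.3685
L = ρ/(1−ρ) = 0.3685/(1 − 0.3685) = 0.3685/0.6315 = 0.5835

Final: 0.5835


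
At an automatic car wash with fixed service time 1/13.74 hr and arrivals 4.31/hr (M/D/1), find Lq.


ρ = 4.31/13.74 = 0.3137
M/D/1: Lq = ρ²/(2(1−ρ)) = 0.09840/(2·0.6863) = 0.07168

Final: 0.07168


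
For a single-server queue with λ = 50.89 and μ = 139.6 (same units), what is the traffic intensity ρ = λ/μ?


ρ = λ/μ = 50.89/139.6 = 0.3645

Final: 0.3645


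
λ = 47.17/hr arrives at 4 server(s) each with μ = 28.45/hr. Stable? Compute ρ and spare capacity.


Total capacity cμ = 4·28.45 = 113.80/hr
ρ = λ/(cμ) = 47.17/113.80 = 0.4145
Stable ⇔ ρ < 1: YES
Spare capacity = cμ − λ = 113.80 − 47.17 = 66.63/hr

Final: ρ = 0.4145; stable; margin = 66.63/hr


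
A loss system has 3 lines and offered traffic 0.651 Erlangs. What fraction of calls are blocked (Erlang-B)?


B(c,a) = (a^c/c!) / Σ_{k=0}^{c} a^k/k!
a^3/3! = 0.045982
Σ terms (k=0..3): 1.00000 + 0.65100 + 0.21190 + 0.04598 = 1.908883
B = 0.045982/1.908883 = 0.024089

Final: 0.024089


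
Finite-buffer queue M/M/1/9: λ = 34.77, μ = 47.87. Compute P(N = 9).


ρ = λ/μ = 34.77/47.87 = 0.7263
P_K = (1−ρ)ρ^K/(1−ρ^(K+1)) = (0.2737·0.056269)/(1 − 0.040871)
= 0.015399/0.959129 = 0.016055

Final: 0.016055


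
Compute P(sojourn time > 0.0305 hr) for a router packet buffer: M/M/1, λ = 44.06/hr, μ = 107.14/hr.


W ~ Exponential(μ−λ) for M/M/1.
μ − λ = 107.14 − 44.06 = 63.0800
P(W > t) = e^{−(μ−λ)t} = e^{−1.9239} = 0.146030

Final: 0.146030


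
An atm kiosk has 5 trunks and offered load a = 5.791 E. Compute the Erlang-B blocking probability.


B(c,a) = (a^c/c!) / Σ_{k=0}^{c} a^k/k!
a^5/5! = 54.273344
Σ terms (k=0..5): 1.00000 + 5.79100 + 16.76784 + 32.36752 + 46.86008 + 54.27334 = 157.059785
B = 54.273344/157.059785 = 0.345559

Final: 0.345559


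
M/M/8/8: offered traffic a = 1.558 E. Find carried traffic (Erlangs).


B(8,1.558) = 0.0001813 (Erlang-B)
Carried load = a(1 − B) = 1.558·(1 − 0.0001813) = 1.558·0.999819 = 1.5577 E

Final: 1.5577 Erlangs


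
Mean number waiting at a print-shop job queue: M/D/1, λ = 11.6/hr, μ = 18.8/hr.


ρ = 11.6/18.8 = 0.6170
M/D/1: Lq = ρ²/(2(1−ρ)) = 0.3807/(2·0.3830) = 0.49704

Final: 0.49704


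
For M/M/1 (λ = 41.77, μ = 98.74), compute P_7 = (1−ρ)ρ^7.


ρ = 41.77/98.74 = 0.4230
P_n = (1−ρ)·ρ^n = (1 − 0.4230)·0.4230^7 = 0.5770·0.002424 = 0.001399

Final: 0.001399


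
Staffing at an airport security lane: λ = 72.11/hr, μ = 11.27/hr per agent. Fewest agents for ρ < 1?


Stability requires cμ > λ ⇔ c > λ/μ.
λ/μ = 72.11/11.27 = 6.3984
Minimum integer c = ⌊6.3984⌋ + 1 = 7
Check: 7·11.27 = 78.89 > 72.11, while 6·11.27 = 67.62 ≤ 72.11

Final: 7 servers


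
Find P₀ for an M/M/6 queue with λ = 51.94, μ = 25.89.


a = λ/μ = 51.94/25.89 = 2.0062; ρ = a/c = 0.3344
Σ_{k=0}^{5} a^k/k! (terms k=0..5) = 1.00000 + 2.00618 + 2.01238 + 1.34573 + 0.67494 + 0.27081 = 7.31005
Tail: a^6/(6!(1−ρ)) = 65.19576/(720·0.6656) = 0.13603
P₀ = 1/(7.31005 + 0.13603) = 1/7.44608 = 0.134299

Final: 0.134299


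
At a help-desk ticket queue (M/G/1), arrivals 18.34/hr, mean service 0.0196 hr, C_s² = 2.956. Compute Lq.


ρ = λ·E[S] = 18.34·0.0196 = 0.3595
Lq = ρ²(1+C_s²)/(2(1−ρ)) = 0.1292·(1+2.956)/(2·0.6405)
= 0.1292·3.9560/1.2811 = 0.39902

Final: 0.39902


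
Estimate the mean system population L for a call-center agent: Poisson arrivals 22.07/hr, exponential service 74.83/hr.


ρ = λ/μ = 22.07/74.83 = 0.2949
L = ρ/(1−ρ) = 0.2949/(1 − 0.2949) = 0.2949/0.7051 = 0.4183

Final: 0.4183


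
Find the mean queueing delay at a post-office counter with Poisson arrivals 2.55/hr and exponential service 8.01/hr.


ρ = 2.55/8.01 = 0.3184
Wq = ρ/(μ−λ) = 0.3184/(8.01 − 2.55) = 0.3184/5.46 = 0.05831 hr

Final: 0.05831 hr


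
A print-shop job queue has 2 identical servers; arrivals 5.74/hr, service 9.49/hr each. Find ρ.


ρ = λ/(cμ) = 5.74/(2·9.49) = 5.74/18.98 = 0.3024

Final: 0.3024


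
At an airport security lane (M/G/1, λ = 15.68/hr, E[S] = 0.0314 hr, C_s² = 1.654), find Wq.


ρ = λ·E[S] = 15.68·0.0314 = 0.4924
E[S²] = E[S]²(1+C_s²) = 0.0314²·(1+1.654) = 0.002617
Wq = λ·E[S²]/(2(1−ρ)) = 15.68·0.002617/(2·0.5076) = 0.04041 hr

Final: 0.04041 hr


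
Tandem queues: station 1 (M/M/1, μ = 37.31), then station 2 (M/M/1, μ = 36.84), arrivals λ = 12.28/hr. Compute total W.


Each node sees arrival rate λ = 12.28/hr (tandem ⇒ throughput preserved).
W₁ = 1/(μ₁−λ) = 1/(37.31−12.28) = 0.03995 hr
W₂ = 1/(μ₂−λ) = 1/(36.84−12.28) = 0.04072 hr
W_total = W₁ + W₂ = 0.03995 + 0.04072 = 0.08067 hr

Final: 0.08067 hr


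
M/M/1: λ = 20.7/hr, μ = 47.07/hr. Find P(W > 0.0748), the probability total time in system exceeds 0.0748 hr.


W ~ Exponential(μ−λ) for M/M/1.
μ − λ = 47.07 − 20.7 = 26.3700
P(W > t) = e^{−(μ−λ)t} = e^{−1.9725} = 0.139112

Final: 0.139112


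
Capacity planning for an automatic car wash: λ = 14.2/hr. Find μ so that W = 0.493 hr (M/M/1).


W = 1/(μ−λ) ⇒ μ − λ = 1/W = 1/0.493 = 2.0284
μ = λ + 1/W = 14.2 + 2.0284 = 16.2284 per hr

Final: 16.2284 /hr


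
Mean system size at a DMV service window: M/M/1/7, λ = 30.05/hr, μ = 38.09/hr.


ρ = 30.05/38.09 = 0.7889
L = ρ[1 − (K+1)ρ^K + Kρ^(K+1)] / [(1−ρ)(1−ρ^(K+1))]
Numerator: 0.7889·(1 − 8·0.190211 + 7·0.150061) = 0.417137
Denominator: (0.2111)·(0.849939) = 0.179404
L = 0.417137/0.179404 = 2.3251

Final: 2.3251


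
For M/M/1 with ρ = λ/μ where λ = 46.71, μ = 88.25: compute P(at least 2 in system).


ρ = 46.71/88.25 = 0.5293
P(N ≥ n) = ρ^n = 0.5293^2 = 0.280150

Final: 0.280150


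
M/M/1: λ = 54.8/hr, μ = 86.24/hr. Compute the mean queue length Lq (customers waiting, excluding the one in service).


ρ = 54.8/86.24 = 0.6354
Lq = ρ²/(1−ρ) = 0.4038/0.3646 = 1.1076

Final: 1.1076


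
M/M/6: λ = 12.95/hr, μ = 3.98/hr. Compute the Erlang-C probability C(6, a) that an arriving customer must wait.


a = λ/μ = 3.2538; ρ = a/6 = 0.5423
P₀ = 0.037596 (from M/M/c formula)
C(c,a) = [a^c/(c!(1−ρ))]·P₀ = [1186.64326/(720·0.4577)]·0.037596
= 3.60082·0.037596 = 0.135376

Final: 0.135376


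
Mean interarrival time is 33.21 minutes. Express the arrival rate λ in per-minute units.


λ = 1/(interarrival time) in consistent units.
1 minute = 1 min, so λ = 1/33.21 = 0.03011 per minute

Final: 0.03011 /min


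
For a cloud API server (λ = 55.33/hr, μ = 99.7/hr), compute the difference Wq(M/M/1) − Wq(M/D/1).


ρ = 55.33/99.7 = 0.5550
Wq(M/M/1) = ρ/(μ−λ) = 0.5550/44.37 = 0.01251 hr
Wq(M/D/1) = ρ/(2(μ−λ)) = 0.006254 hr
Savings = 0.01251 − 0.006254 = 0.006254 hr

Final: 0.006254 hr


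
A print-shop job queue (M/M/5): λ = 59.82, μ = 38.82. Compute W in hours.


a = 1.5410; ρ = 0.3082; P₀ = 0.213781
Lq = P₀·a^c·ρ/(c!(1−ρ)²) = 0.009968
Wq = Lq/λ = 0.009968/59.82 = 0.0001666 hr
W = Wq + 1/μ = 0.0001666 + 0.02576 = 0.02593 hr

Final: 0.02593 hr


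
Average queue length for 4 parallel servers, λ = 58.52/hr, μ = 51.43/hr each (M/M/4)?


a = λ/μ = 1.1379; ρ = a/4 = 0.2845
P₀ = 0.319656
Lq = P₀·a^c·ρ / (c!·(1−ρ)²) = 0.319656·1.67630·0.2845/(24·0.51199)
= 0.01240

Final: 0.01240


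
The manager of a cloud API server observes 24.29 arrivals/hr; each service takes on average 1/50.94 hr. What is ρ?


ρ = λ/μ = 24.29/50.94 = 0.4768

Final: 0.4768


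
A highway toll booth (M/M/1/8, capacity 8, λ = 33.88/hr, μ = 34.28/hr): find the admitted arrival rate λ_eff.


ρ = 0.9883; P_K = (1−ρ)ρ^8/(1−ρ^9) = 0.105966
λ_eff = λ(1 − P_K) = 33.88·(1 − 0.105966) = 33.88·0.894034 = 30.2899 /hr

Final: 30.2899 /hr


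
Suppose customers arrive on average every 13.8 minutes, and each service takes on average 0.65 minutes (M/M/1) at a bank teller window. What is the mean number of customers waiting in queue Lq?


λ = 60/13.8 = 4.3478 /hr
μ = 60/0.65 = 92.3077 /hr
ρ = λ/μ = 4.3478/92.3077 = 0.04710
Lq = ρ²/(1−ρ) = 0.002219/0.9529 = 0.002328

Final: 0.002328


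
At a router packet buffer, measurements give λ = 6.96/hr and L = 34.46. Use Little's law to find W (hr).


W = L/λ = 34.46/6.96 = 4.9511 hr

Final: 4.9511 hr


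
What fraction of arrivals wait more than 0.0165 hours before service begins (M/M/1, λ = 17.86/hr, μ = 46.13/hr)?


ρ = 17.86/46.13 = 0.3872
P(Wq > t) = ρ·e^{−(μ−λ)t} = 0.3872·e^{−0.4665}
= 0.3872·0.627222 = 0.242839

Final: 0.242839


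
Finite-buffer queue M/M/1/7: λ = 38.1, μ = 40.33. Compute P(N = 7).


ρ = λ/μ = 38.1/40.33 = 0.9447
P_K = (1−ρ)ρ^K/(1−ρ^(K+1)) = (0.05529·0.671548)/(1 − 0.634416)
= 0.037132/0.365584 = 0.101570

Final: 0.101570


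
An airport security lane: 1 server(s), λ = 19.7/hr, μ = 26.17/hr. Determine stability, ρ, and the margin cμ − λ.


Total capacity cμ = 1·26.17 = 26.17/hr
ρ = λ/(cμ) = 19.7/26.17 = 0.7528
Stable ⇔ ρ < 1: YES
Spare capacity = cμ − λ = 26.17 − 19.7 = 6.47/hr

Final: ρ = 0.7528; stable; margin = 6.47/hr


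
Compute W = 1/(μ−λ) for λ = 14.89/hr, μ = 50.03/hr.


W = 1/(μ−λ) = 1/(50.03 − 14.89) = 1/35.14 = 0.02846 hr

Final: 0.02846 hr


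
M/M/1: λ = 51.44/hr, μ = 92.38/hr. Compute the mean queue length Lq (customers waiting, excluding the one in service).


ρ = 51.44/92.38 = 0.5568
Lq = ρ²/(1−ρ) = 0.3101/0.4432 = 0.6996

Final: 0.6996


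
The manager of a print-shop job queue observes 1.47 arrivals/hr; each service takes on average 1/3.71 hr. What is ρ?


ρ = λ/μ = 1.47/3.71 = 0.3962

Final: 0.3962


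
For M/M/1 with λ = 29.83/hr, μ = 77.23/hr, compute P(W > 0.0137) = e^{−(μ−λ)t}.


W ~ Exponential(μ−λ) for M/M/1.
μ − λ = 77.23 − 29.83 = 47.4000
P(W > t) = e^{−(μ−λ)t} = e^{−0.6494} = 0.522370

Final: 0.522370


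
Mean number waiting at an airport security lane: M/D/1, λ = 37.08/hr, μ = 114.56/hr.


ρ = 37.08/114.56 = 0.3237
M/D/1: Lq = ρ²/(2(1−ρ)) = 0.1048/(2·0.6763) = 0.07745

Final: 0.07745


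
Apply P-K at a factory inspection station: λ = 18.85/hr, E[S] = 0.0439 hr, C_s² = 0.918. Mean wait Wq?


ρ = λ·E[S] = 18.85·0.0439 = 0.8275
E[S²] = E[S]²(1+C_s²) = 0.0439²·(1+0.918) = 0.003696
Wq = λ·E[S²]/(2(1−ρ)) = 18.85·0.003696/(2·0.1725) = 0.20198 hr

Final: 0.20198 hr


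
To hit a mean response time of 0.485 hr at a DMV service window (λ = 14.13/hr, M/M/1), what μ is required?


W = 1/(μ−λ) ⇒ μ − λ = 1/W = 1/0.485 = 2.0619
μ = λ + 1/W = 14.13 + 2.0619 = 16.1919 per hr

Final: 16.1919 /hr


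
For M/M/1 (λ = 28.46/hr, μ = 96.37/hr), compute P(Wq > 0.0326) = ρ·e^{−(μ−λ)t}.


ρ = 28.46/96.37 = 0.2953
P(Wq > t) = ρ·e^{−(μ−λ)t} = 0.2953·e^{−2.2139}
= 0.2953·0.109277 = 0.032272

Final: 0.032272


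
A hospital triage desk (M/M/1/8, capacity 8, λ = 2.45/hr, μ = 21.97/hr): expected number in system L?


ρ = 2.45/21.97 = 0.1115
L = ρ[1 − (K+1)ρ^K + Kρ^(K+1)] / [(1−ρ)(1−ρ^(K+1))]
Numerator: 0.1115·(1 − 9·0.00000002392 + 8·0.000000002667) = 0.111516
Denominator: (0.8885)·(1.000000) = 0.888484
L = 0.111516/0.888484 = 0.1255

Final: 0.1255


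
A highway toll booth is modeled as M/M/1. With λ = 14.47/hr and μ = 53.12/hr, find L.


ρ = λ/μ = 14.47/53.12 = 0.2724
L = ρ/(1−ρ) = 0.2724/(1 − 0.2724) = 0.2724/0.7276 = 0.3744

Final: 0.3744


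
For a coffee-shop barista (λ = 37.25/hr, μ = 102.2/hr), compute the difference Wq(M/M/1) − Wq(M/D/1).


ρ = 37.25/102.2 = 0.3645
Wq(M/M/1) = ρ/(μ−λ) = 0.3645/64.95 = 0.005612 hr
Wq(M/D/1) = ρ/(2(μ−λ)) = 0.002806 hr
Savings = 0.005612 − 0.002806 = 0.002806 hr

Final: 0.002806 hr


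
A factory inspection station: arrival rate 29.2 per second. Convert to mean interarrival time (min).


Mean interarrival time = 1/λ = 1/29.2 second = 0.03425 second
In minutes: 0.03425 × 0.0166667 = 0.0005708 min

Final: 0.0005708 min


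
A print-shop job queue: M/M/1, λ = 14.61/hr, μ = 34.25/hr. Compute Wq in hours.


ρ = 14.61/34.25 = 0.4266
Wq = ρ/(μ−λ) = 0.4266/(34.25 − 14.61) = 0.4266/19.64 = 0.02172 hr

Final: 0.02172 hr


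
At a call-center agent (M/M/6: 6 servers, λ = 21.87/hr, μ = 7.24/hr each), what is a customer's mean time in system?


a = 3.0207; ρ = 0.5035; P₀ = 0.047922
Lq = P₀·a^c·ρ/(c!(1−ρ)²) = 0.10325
Wq = Lq/λ = 0.10325/21.87 = 0.004721 hr
W = Wq + 1/μ = 0.004721 + 0.13812 = 0.14284 hr

Final: 0.14284 hr


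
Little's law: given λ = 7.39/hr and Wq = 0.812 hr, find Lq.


Lq = λWq = 7.39·0.812 = 6.0007

Final: 6.0007


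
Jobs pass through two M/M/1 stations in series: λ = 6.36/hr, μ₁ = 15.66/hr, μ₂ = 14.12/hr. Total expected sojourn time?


Each node sees arrival rate λ = 6.36/hr (tandem ⇒ throughput preserved).
W₁ = 1/(μ₁−λ) = 1/(15.66−6.36) = 0.10753 hr
W₂ = 1/(μ₂−λ) = 1/(14.12−6.36) = 0.12887 hr
W_total = W₁ + W₂ = 0.10753 + 0.12887 = 0.23639 hr

Final: 0.23639 hr


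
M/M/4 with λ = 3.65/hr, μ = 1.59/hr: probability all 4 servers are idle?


a = λ/μ = 3.65/1.59 = 2.2956; ρ = a/c = 0.5739
Σ_{k=0}^{3} a^k/k! (terms k=0..3) = 1.00000 + 2.29560 + 2.63488 + 2.01621 = 7.94669
Tail: a^4/(4!(1−ρ)) = 27.77045/(24·0.4261) = 2.71556
P₀ = 1/(7.94669 + 2.71556) = 1/10.66225 = 0.093789

Final: 0.093789


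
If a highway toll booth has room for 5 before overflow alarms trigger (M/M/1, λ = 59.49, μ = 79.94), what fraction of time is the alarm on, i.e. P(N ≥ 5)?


ρ = 59.49/79.94 = 0.7442
P(N ≥ n) = ρ^n = 0.7442^5 = 0.228244

Final: 0.228244


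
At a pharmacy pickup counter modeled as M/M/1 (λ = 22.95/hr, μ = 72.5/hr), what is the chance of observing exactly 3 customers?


ρ = 22.95/72.5 = 0.3166
P_n = (1−ρ)·ρ^n = (1 − 0.3166)·0.3166^3 = 0.6834·0.031720 = 0.021679

Final: 0.021679


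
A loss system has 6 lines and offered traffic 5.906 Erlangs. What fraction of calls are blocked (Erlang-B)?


B(c,a) = (a^c/c!) / Σ_{k=0}^{c} a^k/k!
a^6/6! = 58.942447
Σ terms (k=0..6): 1.00000 + 5.90600 + 17.44042 + 34.33437 + 50.69470 + 59.88058 + 58.94245 = 228.198507
B = 58.942447/228.198507 = 0.258295

Final: 0.258295


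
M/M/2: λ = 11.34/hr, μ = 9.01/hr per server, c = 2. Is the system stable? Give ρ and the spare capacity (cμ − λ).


Total capacity cμ = 2·9.01 = 18.02/hr
ρ = λ/(cμ) = 11.34/18.02 = 0.6293
Stable ⇔ ρ < 1: YES
Spare capacity = cμ − λ = 18.02 − 11.34 = 6.68/hr

Final: ρ = 0.6293; stable; margin = 6.68/hr


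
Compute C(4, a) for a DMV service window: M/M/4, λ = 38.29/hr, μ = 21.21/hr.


a = λ/μ = 1.8053; ρ = a/4 = 0.4513
P₀ = 0.160721 (from M/M/c formula)
C(c,a) = [a^c/(c!(1−ρ))]·P₀ = [10.62133/(24·0.5487)]·0.160721
= 0.80658·0.160721 = 0.129635

Final: 0.129635


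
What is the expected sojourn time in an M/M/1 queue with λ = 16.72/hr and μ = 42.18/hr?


W = 1/(μ−λ) = 1/(42.18 − 16.72) = 1/25.46 = 0.03928 hr

Final: 0.03928 hr


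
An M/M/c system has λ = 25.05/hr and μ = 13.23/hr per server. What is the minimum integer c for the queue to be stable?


Stability requires cμ > λ ⇔ c > λ/μ.
λ/μ = 25.05/13.23 = 1.8934
Minimum integer c = ⌊1.8934⌋ + 1 = 2
Check: 2·13.23 = 26.46 > 25.05, while 1·13.23 = 13.23 ≤ 25.05

Final: 2 servers


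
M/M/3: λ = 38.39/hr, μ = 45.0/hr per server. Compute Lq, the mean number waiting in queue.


a = λ/μ = 0.8531; ρ = a/3 = 0.2844
P₀ = 0.423439
Lq = P₀·a^c·ρ / (c!·(1−ρ)²) = 0.423439·0.62089·0.2844/(6·0.51213)
= 0.02433

Final: 0.02433


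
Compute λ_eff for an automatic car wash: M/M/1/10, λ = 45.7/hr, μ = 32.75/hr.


ρ = 1.3954; P_K = (1−ρ)ρ^10/(1−ρ^11) = 0.290815
λ_eff = λ(1 − P_K) = 45.7·(1 − 0.290815) = 45.7·0.709185 = 32.4098 /hr

Final: 32.4098 /hr


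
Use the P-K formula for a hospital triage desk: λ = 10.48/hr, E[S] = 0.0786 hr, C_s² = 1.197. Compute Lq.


ρ = λ·E[S] = 10.48·0.0786 = 0.8237
Lq = ρ²(1+C_s²)/(2(1−ρ)) = 0.6785·(1+1.197)/(2·0.1763)
= 0.6785·2.1970/0.3525 = 4.22848

Final: 4.22848


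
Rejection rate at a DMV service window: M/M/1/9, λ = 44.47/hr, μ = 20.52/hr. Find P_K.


ρ = λ/μ = 44.47/20.52 = 2.1672
P_K = (1−ρ)ρ^K/(1−ρ^(K+1)) = (-1.1672·1054.406215)/(1 − 2285.060642)
= -1230.654427/-2284.060642 = 0.538801

Final: 0.538801


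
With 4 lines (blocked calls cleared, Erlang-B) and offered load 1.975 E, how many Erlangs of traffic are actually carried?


B(4,1.975) = 0.092640 (Erlang-B)
Carried load = a(1 − B) = 1.975·(1 − 0.092640) = 1.975·0.907360 = 1.7920 E

Final: 1.7920 Erlangs


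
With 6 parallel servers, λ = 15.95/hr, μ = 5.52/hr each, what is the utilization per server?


ρ = λ/(cμ) = 15.95/(6·5.52) = 15.95/33.12 = 0.4816

Final: 0.4816


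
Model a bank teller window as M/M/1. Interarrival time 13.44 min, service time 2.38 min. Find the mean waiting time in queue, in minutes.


λ = 60/13.44 = 4.4643 /hr
μ = 60/2.38 = 25.2101 /hr
ρ = λ/μ = 4.4643/25.2101 = 0.1771
Wq = ρ/(μ−λ) = 0.1771/(25.2101−4.4643) = 0.008536 hr
In minutes: 0.008536·60 = 0.5122 min

Final: 0.5122 min


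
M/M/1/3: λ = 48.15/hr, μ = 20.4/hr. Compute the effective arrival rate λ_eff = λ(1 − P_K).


ρ = 2.3603; P_K = (1−ρ)ρ^3/(1−ρ^4) = 0.595512
λ_eff = λ(1 − P_K) = 48.15·(1 − 0.595512) = 48.15·0.404488 = 19.4761 /hr

Final: 19.4761 /hr


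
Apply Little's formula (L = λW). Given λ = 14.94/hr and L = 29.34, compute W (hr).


W = L/λ = 29.34/14.94 = 1.9639 hr

Final: 1.9639 hr


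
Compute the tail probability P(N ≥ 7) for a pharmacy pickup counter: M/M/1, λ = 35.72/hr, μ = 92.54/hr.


ρ = 35.72/92.54 = 0.3860
P(N ≥ n) = ρ^n = 0.3860^7 = 0.001277

Final: 0.001277


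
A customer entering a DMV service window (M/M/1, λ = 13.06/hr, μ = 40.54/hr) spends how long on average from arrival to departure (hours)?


W = 1/(μ−λ) = 1/(40.54 − 13.06) = 1/27.48 = 0.03639 hr

Final: 0.03639 hr


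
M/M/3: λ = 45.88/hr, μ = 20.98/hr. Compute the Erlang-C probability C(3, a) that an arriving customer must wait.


a = λ/μ = 2.1868; ρ = a/3 = 0.7289
P₀ = 0.083274 (from M/M/c formula)
C(c,a) = [a^c/(c!(1−ρ))]·P₀ = [10.45812/(6·0.2711)]·0.083274
= 6.43058·0.083274 = 0.535499

Final: 0.535499


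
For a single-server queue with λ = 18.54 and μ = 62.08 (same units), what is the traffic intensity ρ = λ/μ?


ρ = λ/μ = 18.54/62.08 = 0.2986

Final: 0.2986


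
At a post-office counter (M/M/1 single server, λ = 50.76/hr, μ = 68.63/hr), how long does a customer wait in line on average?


ρ = 50.76/68.63 = 0.7396
Wq = ρ/(μ−λ) = 0.7396/(68.63 − 50.76) = 0.7396/17.87 = 0.04139 hr

Final: 0.04139 hr


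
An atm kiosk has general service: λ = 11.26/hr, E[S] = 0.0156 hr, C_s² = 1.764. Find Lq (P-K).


ρ = λ·E[S] = 11.26·0.0156 = 0.1757
Lq = ρ²(1+C_s²)/(2(1−ρ)) = 0.03086·(1+1.764)/(2·0.8243)
= 0.03086·2.7640/1.6487 = 0.05173

Final: 0.05173


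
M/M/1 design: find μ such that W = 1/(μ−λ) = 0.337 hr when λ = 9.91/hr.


W = 1/(μ−λ) ⇒ μ − λ = 1/W = 1/0.337 = 2.9674
μ = λ + 1/W = 9.91 + 2.9674 = 12.8774 per hr

Final: 12.8774 /hr


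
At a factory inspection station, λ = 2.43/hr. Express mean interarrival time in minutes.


Mean interarrival time = 1/λ = 1/2.43 hour = 0.41152 hour
In minutes: 0.41152 × 60 = 24.6914 min

Final: 24.6914 min


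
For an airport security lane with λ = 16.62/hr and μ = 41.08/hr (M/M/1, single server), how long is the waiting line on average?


ρ = 16.62/41.08 = 0.4046
Lq = ρ²/(1−ρ) = 0.1637/0.5954 = 0.2749

Final: 0.2749


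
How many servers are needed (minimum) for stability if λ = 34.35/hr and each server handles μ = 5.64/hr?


Stability requires cμ > λ ⇔ c > λ/μ.
λ/μ = 34.35/5.64 = 6.0904
Minimum integer c = ⌊6.0904⌋ + 1 = 7
Check: 7·5.64 = 39.48 > 34.35, while 6·5.64 = 33.84 ≤ 34.35

Final: 7 servers


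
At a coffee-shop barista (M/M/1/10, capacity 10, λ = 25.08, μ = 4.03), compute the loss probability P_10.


ρ = λ/μ = 25.08/4.03 = 6.2233
P_K = (1−ρ)ρ^K/(1−ρ^(K+1)) = (-5.2233·87141465.655514)/(1 − 542309667.156397)
= -455168201.500884/-542309666.156397 = 0.839314

Final: 0.839314


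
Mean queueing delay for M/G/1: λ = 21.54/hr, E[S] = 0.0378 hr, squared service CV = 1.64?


ρ = λ·E[S] = 21.54·0.0378 = 0.8142
E[S²] = E[S]²(1+C_s²) = 0.0378²·(1+1.64) = 0.003772
Wq = λ·E[S²]/(2(1−ρ)) = 21.54·0.003772/(2·0.1858) = 0.21867 hr

Final: 0.21867 hr


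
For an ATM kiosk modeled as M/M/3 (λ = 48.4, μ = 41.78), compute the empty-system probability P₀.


a = λ/μ = 48.4/41.78 = 1.1584; ρ = a/c = 0.3861
Σ_{k=0}^{2} a^k/k! (terms k=0..2) = 1.00000 + 1.15845 + 0.67100 = 2.82945
Tail: a^3/(3!(1−ρ)) = 1.55464/(6·0.6139) = 0.42210
P₀ = 1/(2.82945 + 0.42210) = 1/3.25155 = 0.307545

Final: 0.307545


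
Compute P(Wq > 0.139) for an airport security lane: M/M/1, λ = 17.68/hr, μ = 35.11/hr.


ρ = 17.68/35.11 = 0.5036
P(Wq > t) = ρ·e^{−(μ−λ)t} = 0.5036·e^{−2.4228}
= 0.5036·0.088676 = 0.044654

Final: 0.044654


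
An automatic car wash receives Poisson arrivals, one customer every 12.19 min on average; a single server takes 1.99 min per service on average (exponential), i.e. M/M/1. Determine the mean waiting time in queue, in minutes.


λ = 60/12.19 = 4.9221 /hr
μ = 60/1.99 = 30.1508 /hr
ρ = λ/μ = 4.9221/30.1508 = 0.1632
Wq = ρ/(μ−λ) = 0.1632/(30.1508−4.9221) = 0.006471 hr
In minutes: 0.006471·60 = 0.3882 min

Final: 0.3882 min


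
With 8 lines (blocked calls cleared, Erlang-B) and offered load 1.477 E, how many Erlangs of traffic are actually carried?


B(8,1.477) = 0.0001283 (Erlang-B)
Carried load = a(1 − B) = 1.477·(1 − 0.0001283) = 1.477·0.999872 = 1.4768 E

Final: 1.4768 Erlangs


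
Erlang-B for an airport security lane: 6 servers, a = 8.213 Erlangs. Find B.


B(c,a) = (a^c/c!) / Σ_{k=0}^{c} a^k/k!
a^6/6! = 426.263789
Σ terms (k=0..6): 1.00000 + 8.21300 + 33.72668 + 92.33242 + 189.58154 + 311.40664 + 426.26379 = 1062.524074
B = 426.263789/1062.524074 = 0.401180

Final: 0.401180


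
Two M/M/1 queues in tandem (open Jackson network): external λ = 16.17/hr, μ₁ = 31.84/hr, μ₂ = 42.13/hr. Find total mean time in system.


Each node sees arrival rate λ = 16.17/hr (tandem ⇒ throughput preserved).
W₁ = 1/(μ₁−λ) = 1/(31.84−16.17) = 0.06382 hr
W₂ = 1/(μ₂−λ) = 1/(42.13−16.17) = 0.03852 hr
W_total = W₁ + W₂ = 0.06382 + 0.03852 = 0.10234 hr

Final: 0.10234 hr


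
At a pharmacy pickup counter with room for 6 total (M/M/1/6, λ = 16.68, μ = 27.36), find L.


ρ = 16.68/27.36 = 0.6096
L = ρ[1 − (K+1)ρ^K + Kρ^(K+1)] / [(1−ρ)(1−ρ^(K+1))]
Numerator: 0.6096·(1 − 7·0.051343 + 6·0.031301) = 0.505038
Denominator: (0.3904)·(0.968699) = 0.378132
L = 0.505038/0.378132 = 1.3356

Final: 1.3356


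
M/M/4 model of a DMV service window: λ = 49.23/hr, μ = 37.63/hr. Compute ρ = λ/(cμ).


ρ = λ/(cμ) = 49.23/(4·37.63) = 49.23/150.52 = 0.3271

Final: 0.3271


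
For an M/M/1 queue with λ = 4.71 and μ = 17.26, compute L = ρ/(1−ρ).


ρ = λ/μ = 4.71/17.26 = 0.2729
L = ρ/(1−ρ) = 0.2729/(1 − 0.2729) = 0.2729/0.7271 = 0.3753

Final: 0.3753


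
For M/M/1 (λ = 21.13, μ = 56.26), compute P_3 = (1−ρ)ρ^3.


ρ = 21.13/56.26 = 0.3756
P_n = (1−ρ)·ρ^n = (1 − 0.3756)·0.3756^3 = 0.6244·0.052978 = 0.033081

Final: 0.033081


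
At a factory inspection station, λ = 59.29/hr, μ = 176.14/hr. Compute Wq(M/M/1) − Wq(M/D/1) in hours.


ρ = 59.29/176.14 = 0.3366
Wq(M/M/1) = ρ/(μ−λ) = 0.3366/116.85 = 0.002881 hr
Wq(M/D/1) = ρ/(2(μ−λ)) = 0.001440 hr
Savings = 0.002881 − 0.001440 = 0.001440 hr

Final: 0.001440 hr


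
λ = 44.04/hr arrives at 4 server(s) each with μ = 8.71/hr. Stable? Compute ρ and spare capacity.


Total capacity cμ = 4·8.71 = 34.84/hr
ρ = λ/(cμ) = 44.04/34.84 = 1.2641
Stable ⇔ ρ < 1: NO
Spare capacity = cμ − λ = 34.84 − 44.04 = -9.20/hr

Final: ρ = 1.2641; unstable; margin = -9.20/hr


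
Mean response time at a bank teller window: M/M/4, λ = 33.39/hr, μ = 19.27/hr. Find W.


a = 1.7327; ρ = 0.4332; P₀ = 0.173501
Lq = P₀·a^c·ρ/(c!(1−ρ)²) = 0.08787
Wq = Lq/λ = 0.08787/33.39 = 0.002632 hr
W = Wq + 1/μ = 0.002632 + 0.05189 = 0.05453 hr

Final: 0.05453 hr


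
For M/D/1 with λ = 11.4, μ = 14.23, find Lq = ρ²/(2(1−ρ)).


ρ = 11.4/14.23 = 0.8011
M/D/1: Lq = ρ²/(2(1−ρ)) = 0.6418/(2·0.1989) = 1.61357

Final: 1.61357


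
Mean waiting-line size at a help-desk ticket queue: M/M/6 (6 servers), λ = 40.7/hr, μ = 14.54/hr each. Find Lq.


a = λ/μ = 2.7992; ρ = a/6 = 0.4665
P₀ = 0.060187
Lq = P₀·a^c·ρ / (c!·(1−ρ)²) = 0.060187·481.03870·0.4665/(720·0.28459)
= 0.06592

Final: 0.06592


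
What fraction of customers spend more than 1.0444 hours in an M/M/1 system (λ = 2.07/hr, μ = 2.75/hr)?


W ~ Exponential(μ−λ) for M/M/1.
μ − λ = 2.75 − 2.07 = 0.6800
P(W > t) = e^{−(μ−λ)t} = e^{−0.7102} = 0.491550

Final: 0.491550


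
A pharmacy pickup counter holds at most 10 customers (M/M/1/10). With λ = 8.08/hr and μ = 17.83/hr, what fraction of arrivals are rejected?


ρ = λ/μ = 8.08/17.83 = 0.4532
P_K = (1−ρ)ρ^K/(1−ρ^(K+1)) = (0.5468·0.0003653)/(1 − 0.0001655)
= 0.0001997/0.999834 = 0.0001998

Final: 0.0001998


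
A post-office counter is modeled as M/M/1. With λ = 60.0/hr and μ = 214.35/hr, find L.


ρ = λ/μ = 60.0/214.35 = 0.2799
L = ρ/(1−ρ) = 0.2799/(1 − 0.2799) = 0.2799/0.7201 = 0.3887

Final: 0.3887


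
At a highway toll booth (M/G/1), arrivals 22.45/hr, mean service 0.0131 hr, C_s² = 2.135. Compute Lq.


ρ = λ·E[S] = 22.45·0.0131 = 0.2941
Lq = ρ²(1+C_s²)/(2(1−ρ)) = 0.08649·(1+2.135)/(2·0.7059)
= 0.08649·3.1350/1.4118 = 0.19206

Final: 0.19206


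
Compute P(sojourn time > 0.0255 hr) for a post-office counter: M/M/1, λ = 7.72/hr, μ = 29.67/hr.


W ~ Exponential(μ−λ) for M/M/1.
μ − λ = 29.67 − 7.72 = 21.9500
P(W > t) = e^{−(μ−λ)t} = e^{−0.5597} = 0.571366

Final: 0.571366


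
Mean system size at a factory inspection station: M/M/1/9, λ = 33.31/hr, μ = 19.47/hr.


ρ = 33.31/19.47 = 1.7108
L = ρ[1 − (K+1)ρ^K + Kρ^(K+1)] / [(1−ρ)(1−ρ^(K+1))]
Numerator: 1.7108·(1 − 10·125.567755 + 9·214.825985) = 1161.241539
Denominator: (-0.7108)·(-213.825985) = 151.995461
L = 1161.241539/151.995461 = 7.6400

Final: 7.6400
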